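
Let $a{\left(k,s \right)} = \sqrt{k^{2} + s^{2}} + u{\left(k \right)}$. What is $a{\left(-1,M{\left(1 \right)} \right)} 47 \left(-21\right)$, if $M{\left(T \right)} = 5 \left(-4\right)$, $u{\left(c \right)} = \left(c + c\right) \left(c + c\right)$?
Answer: $-3948 - 987 \sqrt{401} \approx -23713.0$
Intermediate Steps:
$u{\left(c \right)} = 4 c^{2}$ ($u{\left(c \right)} = 2 c 2 c = 4 c^{2}$)
$M{\left(T \right)} = -20$
$a{\left(k,s \right)} = \sqrt{k^{2} + s^{2}} + 4 k^{2}$
$a{\left(-1,M{\left(1 \right)} \right)} 47 \left(-21\right) = \left(\sqrt{\left(-1\right)^{2} + \left(-20\right)^{2}} + 4 \left(-1\right)^{2}\right) 47 \left(-21\right) = \left(\sqrt{1 + 400} + 4 \cdot 1\right) 47 \left(-21\right) = \left(\sqrt{401} + 4\right) 47 \left(-21\right) = \left(4 + \sqrt{401}\right) 47 \left(-21\right) = \left(188 + 47 \sqrt{401}\right) \left(-21\right) = -3948 - 987 \sqrt{401}$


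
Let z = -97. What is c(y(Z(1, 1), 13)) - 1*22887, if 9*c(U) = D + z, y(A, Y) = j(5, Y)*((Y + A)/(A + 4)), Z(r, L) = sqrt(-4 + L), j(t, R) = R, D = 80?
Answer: -206000/9 ≈ -22889.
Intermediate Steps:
y(A, Y) = Y*(A + Y)/(4 + A) (y(A, Y) = Y*((Y + A)/(A + 4)) = Y*((A + Y)/(4 + A)) = Y*(A + Y)/(4 + A))
c(U) = -17/9 (c(U) = (80 - 97)/9 = (1/9)*(-17) = -17/9)
c(y(Z(1, 1), 13)) - 1*22887 = -17/9 - 1*22887 = -17/9 - 22887 = -206000/9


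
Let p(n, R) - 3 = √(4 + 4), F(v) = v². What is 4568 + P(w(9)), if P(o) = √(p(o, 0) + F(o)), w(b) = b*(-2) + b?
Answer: 4568 + √(84 + 2*√2) ≈ 4577.3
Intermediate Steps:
w(b) = -b (w(b) = -2*b + b = -b)
p(n, R) = 3 + 2*√2 (p(n, R) = 3 + √(4 + 4) = 3 + √8 = 3 + 2*√2)
P(o) = √(3 + o² + 2*√2) (P(o) = √((3 + 2*√2) + o²) = √(3 + o² + 2*√2))
4568 + P(w(9)) = 4568 + √(3 + (-1*9)² + 2*√2) = 4568 + √(3 + (-9)² + 2*√2) = 4568 + √(3 + 81 + 2*√2) = 4568 + √(84 + 2*√2)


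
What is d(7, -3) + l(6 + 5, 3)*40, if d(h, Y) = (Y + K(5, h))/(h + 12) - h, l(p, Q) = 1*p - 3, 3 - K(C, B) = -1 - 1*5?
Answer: 5953/19 ≈ 313.32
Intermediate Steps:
K(C, B) = 9 (K(C, B) = 3 - (-1 - 1*5) = 3 - (-1 - 5) = 3 - 1*(-6) = 3 + 6 = 9)
l(p, Q) = -3 + p (l(p, Q) = p - 3 = -3 + p)
d(h, Y) = -h + (9 + Y)/(12 + h) (d(h, Y) = (Y + 9)/(h + 12) - h = (9 + Y)/(12 + h) - h = -h + (9 + Y)/(12 + h))
d(7, -3) + l(6 + 5, 3)*40 = (9 - 3 - 1*7² - 12*7)/(12 + 7) + (-3 + (6 + 5))*40 = (9 - 3 - 1*49 - 84)/19 + (-3 + 11)*40 = (9 - 3 - 49 - 84)/19 + 8*40 = (1/19)*(-127) + 320 = -127/19 + 320 = 5953/19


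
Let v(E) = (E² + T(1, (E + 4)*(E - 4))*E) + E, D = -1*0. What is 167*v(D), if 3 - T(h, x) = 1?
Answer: 0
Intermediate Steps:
D = 0
T(h, x) = 2 (T(h, x) = 3 - 1*1 = 3 - 1 = 2)
v(E) = E² + 3*E (v(E) = (E² + 2*E) + E = E² + 3*E)
167*v(D) = 167*(0*(3 + 0)) = 167*(0*3) = 167*0 = 0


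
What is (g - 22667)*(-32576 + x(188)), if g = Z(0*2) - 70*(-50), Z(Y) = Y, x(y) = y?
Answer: 620780796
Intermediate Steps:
g = 3500 (g = 0*2 - 70*(-50) = 0 + 3500 = 3500)
(g - 22667)*(-32576 + x(188)) = (3500 - 22667)*(-32576 + 188) = -19167*(-32388) = 620780796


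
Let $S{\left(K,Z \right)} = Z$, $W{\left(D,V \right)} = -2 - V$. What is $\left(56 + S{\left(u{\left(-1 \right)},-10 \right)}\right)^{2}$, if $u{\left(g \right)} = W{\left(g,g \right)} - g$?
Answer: $2116$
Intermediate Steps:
$u{\left(g \right)} = -2 - 2 g$ ($u{\left(g \right)} = \left(-2 - g\right) - g = -2 - 2 g$)
$\left(56 + S{\left(u{\left(-1 \right)},-10 \right)}\right)^{2} = \left(56 - 10\right)^{2} = 46^{2} = 2116$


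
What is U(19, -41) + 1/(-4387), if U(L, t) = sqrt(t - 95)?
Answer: -1/4387 + 2*I*sqrt(34) ≈ -0.00022795 + 11.662*I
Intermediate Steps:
U(L, t) = sqrt(-95 + t)
U(19, -41) + 1/(-4387) = sqrt(-95 - 41) + 1/(-4387) = sqrt(-136) - 1/4387 = 2*I*sqrt(34) - 1/4387 = -1/4387 + 2*I*sqrt(34)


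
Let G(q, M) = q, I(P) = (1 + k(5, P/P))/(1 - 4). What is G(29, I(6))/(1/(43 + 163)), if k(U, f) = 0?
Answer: 5974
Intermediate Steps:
I(P) = -1/3 (I(P) = (1 + 0)/(1 - 4) = 1/(-3) = 1*(-1/3) = -1/3)
G(29, I(6))/(1/(43 + 163)) = 29/(1/(43 + 163)) = 29/(1/206) = 29*206 = 5974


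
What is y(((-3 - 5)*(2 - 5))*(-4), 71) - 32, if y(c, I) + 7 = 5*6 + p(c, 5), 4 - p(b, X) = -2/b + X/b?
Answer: -159/32 ≈ -4.9688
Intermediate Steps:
p(b, X) = 4 + 2/b - X/b (p(b, X) = 4 - (-2/b + X/b) = 4 + (2/b - X/b) = 4 + 2/b - X/b)
y(c, I) = 23 + (-3 + 4*c)/c (y(c, I) = -7 + (5*6 + (2 - 1*5 + 4*c)/c) = -7 + (30 + (2 - 5 + 4*c)/c) = -7 + (30 + (-3 + 4*c)/c) = 23 + (-3 + 4*c)/c)
y(((-3 - 5)*(2 - 5))*(-4), 71) - 32 = (27 - 3*(-1/(4*(-3 - 5)*(2 - 5)))) - 32 = (27 - 3/(-8*(-3)*(-4))) - 32 = (27 - 3/(24*(-4))) - 32 = (27 - 3/(-96)) - 32 = (27 - 3*(-1/96)) - 32 = (27 + 1/32) - 32 = 865/32 - 32 = -159/32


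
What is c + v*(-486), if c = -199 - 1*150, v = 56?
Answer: -27565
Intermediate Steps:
c = -349 (c = -199 - 150 = -349)
c + v*(-486) = -349 + 56*(-486) = -349 - 27216 = -27565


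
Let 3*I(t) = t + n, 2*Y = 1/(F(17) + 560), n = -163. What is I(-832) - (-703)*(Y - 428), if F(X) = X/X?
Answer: -112654425/374 ≈ -3.0122e+5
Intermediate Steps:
F(X) = 1
Y = 1/1122 (Y = 1/(2*(1 + 560)) = (½)/561 = (½)*(1/561) = 1/1122 ≈ 0.00089127)
I(t) = -163/3 + t/3 (I(t) = (t - 163)/3 = (-163 + t)/3 = -163/3 + t/3)
I(-832) - (-703)*(Y - 428) = (-163/3 + (⅓)*(-832)) - (-703)*(1/1122 - 428) = (-163/3 - 832/3) - (-703)*(-480215)/1122 = -995/3 - 1*337591145/1122 = -995/3 - 337591145/1122 = -112654425/374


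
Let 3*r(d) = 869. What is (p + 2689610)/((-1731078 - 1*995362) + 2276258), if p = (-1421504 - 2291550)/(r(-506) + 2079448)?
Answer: -8390519268884/1404390693383 ≈ -5.9745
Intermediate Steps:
r(d) = 869/3 (r(d) = (1/3)*869 = 869/3)
p = -11139162/6239213 (p = (-1421504 - 2291550)/(869/3 + 2079448) = -3713054/6239213/3 = -3713054*3/6239213 = -11139162/6239213 ≈ -1.7853)
(p + 2689610)/((-1731078 - 1*995362) + 2276258) = (-11139162/6239213 + 2689610)/((-1731078 - 1*995362) + 2276258) = 16781038537768/(6239213*((-1731078 - 995362) + 2276258)) = 16781038537768/(6239213*(-2726440 + 2276258)) = (16781038537768/6239213)/(-450182) = (16781038537768/6239213)*(-1/450182) = -8390519268884/1404390693383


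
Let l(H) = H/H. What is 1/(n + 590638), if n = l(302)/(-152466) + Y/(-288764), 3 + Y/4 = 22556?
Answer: 11006673006/6500955892279939 ≈ 1.6931e-6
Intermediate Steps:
Y = 90212 (Y = -12 + 4*22556 = -12 + 90224 = 90212)
l(H) = 1
n = -3438637889/11006673006 (n = 1/(-152466) + 90212/(-288764) = 1*(-1/152466) + 90212*(-1/288764) = -1/152466 - 22553/72191 = -3438637889/11006673006 ≈ -0.31241)
1/(n + 590638) = 1/(-3438637889/11006673006 + 590638) = 1/(6500955892279939/11006673006) = 11006673006/6500955892279939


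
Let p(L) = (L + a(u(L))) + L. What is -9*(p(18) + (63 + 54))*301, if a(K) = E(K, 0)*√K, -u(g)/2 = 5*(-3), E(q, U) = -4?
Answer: -414477 + 10836*√30 ≈ -3.5513e+5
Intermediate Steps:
u(g) = 30 (u(g) = -10*(-3) = -2*(-15) = 30)
a(K) = -4*√K
p(L) = -4*√30 + 2*L (p(L) = (L - 4*√30) + L = -4*√30 + 2*L)
-9*(p(18) + (63 + 54))*301 = -9*((-4*√30 + 2*18) + (63 + 54))*301 = -9*((-4*√30 + 36) + 117)*301 = -9*((36 - 4*√30) + 117)*301 = -9*(153 - 4*√30)*301 = -9*(46053 - 1204*√30) = -414477 + 10836*√30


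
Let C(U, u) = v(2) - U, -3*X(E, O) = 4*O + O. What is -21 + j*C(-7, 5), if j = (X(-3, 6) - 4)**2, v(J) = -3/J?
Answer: 1057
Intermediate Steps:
X(E, O) = -5*O/3 (X(E, O) = -(4*O + O)/3 = -5*O/3)
j = 196 (j = (-5/3*6 - 4)**2 = (-10 - 4)**2 = (-14)**2 = 196)
C(U, u) = -3/2 - U
-21 + j*C(-7, 5) = -21 + 196*(-3/2 - 1*(-7)) = -21 + 196*(-3/2 + 7) = -21 + 196*(11/2) = -21 + 1078 = 1057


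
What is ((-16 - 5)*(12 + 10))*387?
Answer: -178794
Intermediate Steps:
((-16 - 5)*(12 + 10))*387 = -21*22*387 = -462*387 = -178794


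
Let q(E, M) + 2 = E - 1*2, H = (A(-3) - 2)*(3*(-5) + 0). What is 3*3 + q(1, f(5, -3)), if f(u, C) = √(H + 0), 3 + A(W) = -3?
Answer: 6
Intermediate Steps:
A(W) = -6 (A(W) = -3 - 3 = -6)
H = 120 (H = (-6 - 2)*(3*(-5) + 0) = -8*(-15 + 0) = -8*(-15) = 120)
f(u, C) = 2*√30 (f(u, C) = √(120 + 0) = √120 = 2*√30)
q(E, M) = -4 + E (q(E, M) = -2 + (E - 1*2) = -2 + (E - 2) = -2 + (-2 + E) = -4 + E)
3*3 + q(1, f(5, -3)) = 3*3 + (-4 + 1) = 9 - 3 = 6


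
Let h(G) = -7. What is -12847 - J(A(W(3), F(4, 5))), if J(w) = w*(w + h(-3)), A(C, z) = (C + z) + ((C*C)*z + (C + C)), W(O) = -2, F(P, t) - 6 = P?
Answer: -14475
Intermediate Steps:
F(P, t) = 6 + P
A(C, z) = z + 3*C + z*C**2 (A(C, z) = (C + z) + (C**2*z + 2*C) = (C + z) + (z*C**2 + 2*C) = (C + z) + (2*C + z*C**2) = z + 3*C + z*C**2)
J(w) = w*(-7 + w) (J(w) = w*(w - 7) = w*(-7 + w))
-12847 - J(A(W(3), F(4, 5))) = -12847 - ((6 + 4) + 3*(-2) + (6 + 4)*(-2)**2)*(-7 + ((6 + 4) + 3*(-2) + (6 + 4)*(-2)**2)) = -12847 - (10 - 6 + 10*4)*(-7 + (10 - 6 + 10*4)) = -12847 - (10 - 6 + 40)*(-7 + (10 - 6 + 40)) = -12847 - 44*(-7 + 44) = -12847 - 44*37 = -12847 - 1*1628 = -12847 - 1628 = -14475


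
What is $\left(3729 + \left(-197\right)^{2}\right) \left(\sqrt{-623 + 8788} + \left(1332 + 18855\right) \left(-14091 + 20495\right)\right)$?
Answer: $5499208336824 + 42538 \sqrt{8165} \approx 5.4992 \cdot 10^{12}$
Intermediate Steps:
$\left(3729 + \left(-197\right)^{2}\right) \left(\sqrt{-623 + 8788} + \left(1332 + 18855\right) \left(-14091 + 20495\right)\right) = \left(3729 + 38809\right) \left(\sqrt{8165} + 20187 \cdot 6404\right) = 42538 \left(\sqrt{8165} + 129277548\right) = 42538 \left(129277548 + \sqrt{8165}\right) = 5499208336824 + 42538 \sqrt{8165}$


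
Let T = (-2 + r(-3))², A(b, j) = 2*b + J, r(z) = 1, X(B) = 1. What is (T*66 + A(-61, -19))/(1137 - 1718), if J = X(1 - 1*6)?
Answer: 55/581 ≈ 0.094664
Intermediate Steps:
J = 1
A(b, j) = 1 + 2*b (A(b, j) = 2*b + 1 = 1 + 2*b)
T = 1 (T = (-2 + 1)² = (-1)² = 1)
(T*66 + A(-61, -19))/(1137 - 1718) = (1*66 + (1 + 2*(-61)))/(1137 - 1718) = (66 + (1 - 122))/(-581) = (66 - 121)*(-1/581) = -55*(-1/581) = 55/581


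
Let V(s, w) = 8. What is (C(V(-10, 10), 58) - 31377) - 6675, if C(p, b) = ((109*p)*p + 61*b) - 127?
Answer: -27665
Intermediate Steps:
C(p, b) = -127 + 61*b + 109*p² (C(p, b) = (109*p² + 61*b) - 127 = (61*b + 109*p²) - 127 = -127 + 61*b + 109*p²)
(C(V(-10, 10), 58) - 31377) - 6675 = ((-127 + 61*58 + 109*8²) - 31377) - 6675 = ((-127 + 3538 + 109*64) - 31377) - 6675 = ((-127 + 3538 + 6976) - 31377) - 6675 = (10387 - 31377) - 6675 = -20990 - 6675 = -27665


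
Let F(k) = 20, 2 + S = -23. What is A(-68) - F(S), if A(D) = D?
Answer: -88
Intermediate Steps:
S = -25 (S = -2 - 23 = -25)
A(-68) - F(S) = -68 - 1*20 = -68 - 20 = -88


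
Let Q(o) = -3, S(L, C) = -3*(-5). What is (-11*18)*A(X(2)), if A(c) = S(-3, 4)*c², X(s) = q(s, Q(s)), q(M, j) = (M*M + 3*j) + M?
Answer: -26730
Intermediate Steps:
S(L, C) = 15
q(M, j) = M + M² + 3*j (q(M, j) = (M² + 3*j) + M = M + M² + 3*j)
X(s) = -9 + s + s² (X(s) = s + s² + 3*(-3) = s + s² - 9 = -9 + s + s²)
A(c) = 15*c²
(-11*18)*A(X(2)) = (-11*18)*(15*(-9 + 2 + 2²)²) = -2970*(-9 + 2 + 4)² = -2970*(-3)² = -2970*9 = -198*135 = -26730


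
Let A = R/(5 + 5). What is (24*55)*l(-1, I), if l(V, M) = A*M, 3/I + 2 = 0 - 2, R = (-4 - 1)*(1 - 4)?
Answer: -1485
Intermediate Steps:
R = 15 (R = -5*(-3) = 15)
A = 3/2 (A = 15/(5 + 5) = 15/10 = 15*(1/10) = 3/2 ≈ 1.5000)
I = -3/4 (I = 3/(-2 + (0 - 2)) = 3/(-2 - 2) = 3/(-4) = 3*(-1/4) = -3/4 ≈ -0.75000)
l(V, M) = 3*M/2
(24*55)*l(-1, I) = (24*55)*((3/2)*(-3/4)) = 1320*(-9/8) = -1485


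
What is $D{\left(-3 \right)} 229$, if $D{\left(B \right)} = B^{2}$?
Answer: $2061$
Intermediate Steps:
$D{\left(-3 \right)} 229 = \left(-3\right)^{2} \cdot 229 = 9 \cdot 229 = 2061$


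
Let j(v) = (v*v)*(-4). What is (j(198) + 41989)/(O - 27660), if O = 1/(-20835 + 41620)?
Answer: 2386679195/574913099 ≈ 4.1514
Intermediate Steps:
j(v) = -4*v² (j(v) = v²*(-4) = -4*v²)
O = 1/20785 ≈ 4.8112e-5
(j(198) + 41989)/(O - 27660) = (-4*198² + 41989)/(1/20785 - 27660) = (-4*39204 + 41989)/(-574913099/20785) = (-156816 + 41989)*(-20785/574913099) = -114827*(-20785/574913099) = 2386679195/574913099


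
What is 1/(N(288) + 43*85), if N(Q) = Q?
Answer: 1/3943 ≈ 0.00025361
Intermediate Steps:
1/(N(288) + 43*85) = 1/(288 + 43*85) = 1/(288 + 3655) = 1/3943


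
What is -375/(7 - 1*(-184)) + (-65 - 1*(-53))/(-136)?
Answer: -12177/6494 ≈ -1.8751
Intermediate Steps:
-375/(7 - 1*(-184)) + (-65 - 1*(-53))/(-136) = -375/(7 + 184) + (-65 + 53)*(-1/136) = -375/191 - 12*(-1/136) = -375*1/191 + 3/34 = -375/191 + 3/34 = -12177/6494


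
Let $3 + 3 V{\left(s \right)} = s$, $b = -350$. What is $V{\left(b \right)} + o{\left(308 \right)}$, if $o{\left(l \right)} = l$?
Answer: $\frac{571}{3} \approx 190.33$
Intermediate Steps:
$V{\left(s \right)} = -1 + \frac{s}{3}$
$V{\left(b \right)} + o{\left(308 \right)} = \left(-1 + \frac{1}{3} \left(-350\right)\right) + 308 = \left(-1 - \frac{350}{3}\right) + 308 = - \frac{353}{3} + 308 = \frac{571}{3}$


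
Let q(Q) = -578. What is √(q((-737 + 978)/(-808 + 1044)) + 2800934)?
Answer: 2*√700089 ≈ 1673.4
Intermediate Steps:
√(q((-737 + 978)/(-808 + 1044)) + 2800934) = √(-578 + 2800934) = √2800356 = 2*√700089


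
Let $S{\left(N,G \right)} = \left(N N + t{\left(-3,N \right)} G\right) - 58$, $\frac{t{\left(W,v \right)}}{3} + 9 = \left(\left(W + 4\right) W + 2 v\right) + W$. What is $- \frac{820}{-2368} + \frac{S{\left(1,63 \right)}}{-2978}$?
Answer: $\frac{1049389}{881488} \approx 1.1905$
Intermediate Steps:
$t{\left(W,v \right)} = -27 + 3 W + 6 v + 3 W \left(4 + W\right)$ ($t{\left(W,v \right)} = -27 + 3 \left(\left(\left(W + 4\right) W + 2 v\right) + W\right) = -27 + 3 \left(\left(\left(4 + W\right) W + 2 v\right) + W\right) = -27 + 3 \left(\left(W \left(4 + W\right) + 2 v\right) + W\right) = -27 + 3 \left(\left(2 v + W \left(4 + W\right)\right) + W\right) = -27 + 3 \left(W + 2 v + W \left(4 + W\right)\right) = -27 + \left(3 W + 6 v + 3 W \left(4 + W\right)\right) = -27 + 3 W + 6 v + 3 W \left(4 + W\right)$)
$S{\left(N,G \right)} = -58 + N^{2} + G \left(-45 + 6 N\right)$ ($S{\left(N,G \right)} = \left(N N + \left(-27 + 3 \left(-3\right)^{2} + 6 N + 15 \left(-3\right)\right) G\right) - 58 = \left(N^{2} + \left(-27 + 3 \cdot 9 + 6 N - 45\right) G\right) - 58 = \left(N^{2} + \left(-27 + 27 + 6 N - 45\right) G\right) - 58 = \left(N^{2} + \left(-45 + 6 N\right) G\right) - 58 = \left(N^{2} + G \left(-45 + 6 N\right)\right) - 58 = -58 + N^{2} + G \left(-45 + 6 N\right)$)
$- \frac{820}{-2368} + \frac{S{\left(1,63 \right)}}{-2978} = - \frac{820}{-2368} + \frac{-58 + 1^{2} + 3 \cdot 63 \left(-15 + 2 \cdot 1\right)}{-2978} = \left(-820\right) \left(- \frac{1}{2368}\right) + \left(-58 + 1 + 3 \cdot 63 \left(-15 + 2\right)\right) \left(- \frac{1}{2978}\right) = \frac{205}{592} + \left(-58 + 1 + 3 \cdot 63 \left(-13\right)\right) \left(- \frac{1}{2978}\right) = \frac{205}{592} + \left(-58 + 1 - 2457\right) \left(- \frac{1}{2978}\right) = \frac{205}{592} - - \frac{1257}{1489} = \frac{205}{592} + \frac{1257}{1489} = \frac{1049389}{881488}$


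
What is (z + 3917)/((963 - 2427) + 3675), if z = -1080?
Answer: 2837/2211 ≈ 1.2831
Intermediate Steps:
(z + 3917)/((963 - 2427) + 3675) = (-1080 + 3917)/((963 - 2427) + 3675) = 2837/(-1464 + 3675) = 2837/2211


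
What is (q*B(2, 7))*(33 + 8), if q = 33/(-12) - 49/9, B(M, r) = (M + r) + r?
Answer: -48380/9 ≈ -5375.6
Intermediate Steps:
B(M, r) = M + 2*r
q = -295/36 (q = 33*(-1/12) - 49*⅑ = -11/4 - 49/9 = -295/36 ≈ -8.1944)
(q*B(2, 7))*(33 + 8) = (-295*(2 + 2*7)/36)*(33 + 8) = -295*(2 + 14)/36*41 = -295/36*16*41 = -1180/9*41 = -48380/9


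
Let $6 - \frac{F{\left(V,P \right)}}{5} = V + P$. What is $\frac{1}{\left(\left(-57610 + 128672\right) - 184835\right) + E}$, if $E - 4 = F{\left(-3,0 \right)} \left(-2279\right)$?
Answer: $- \frac{1}{216324} \approx -4.6227 \cdot 10^{-6}$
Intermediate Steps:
$F{\left(V,P \right)} = 30 - 5 P - 5 V$ ($F{\left(V,P \right)} = 30 - 5 \left(V + P\right) = 30 - 5 \left(P + V\right) = 30 - \left(5 P + 5 V\right) = 30 - 5 P - 5 V$)
$E = -102551$ ($E = 4 + \left(30 - 0 - -15\right) \left(-2279\right) = 4 + \left(30 + 0 + 15\right) \left(-2279\right) = 4 + 45 \left(-2279\right) = 4 - 102555 = -102551$)
$\frac{1}{\left(\left(-57610 + 128672\right) - 184835\right) + E} = \frac{1}{\left(\left(-57610 + 128672\right) - 184835\right) - 102551} = \frac{1}{\left(71062 - 184835\right) - 102551} = \frac{1}{-113773 - 102551} = \frac{1}{-216324} = - \frac{1}{216324}$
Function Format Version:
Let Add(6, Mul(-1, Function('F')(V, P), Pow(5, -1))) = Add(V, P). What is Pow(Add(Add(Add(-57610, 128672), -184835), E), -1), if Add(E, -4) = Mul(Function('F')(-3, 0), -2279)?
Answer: Rational(-1, 216324) ≈ -4.6227e-6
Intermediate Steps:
Function('F')(V, P) = Add(30, Mul(-5, P), Mul(-5, V)) (Function('F')(V, P) = Add(30, Mul(-5, Add(V, P))) = Add(30, Mul(-5, Add(P, V))) = Add(30, Add(Mul(-5, P), Mul(-5, V))) = Add(30, Mul(-5, P), Mul(-5, V)))
E = -102551 (E = Add(4, Mul(Add(30, Mul(-5, 0), Mul(-5, -3)), -2279)) = Add(4, Mul(Add(30, 0, 15), -2279)) = Add(4, Mul(45, -2279)) = Add(4, -102555) = -102551)
Pow(Add(Add(Add(-57610, 128672), -184835), E), -1) = Pow(Add(Add(Add(-57610, 128672), -184835), -102551), -1) = Pow(Add(Add(71062, -184835), -102551), -1) = Pow(Add(-113773, -102551), -1) = Pow(-216324, -1) = Rational(-1, 216324)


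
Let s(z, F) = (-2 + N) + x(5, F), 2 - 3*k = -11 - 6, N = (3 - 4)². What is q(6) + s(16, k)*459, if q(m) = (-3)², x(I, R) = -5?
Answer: -2745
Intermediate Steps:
N = 1 (N = (-1)² = 1)
q(m) = 9
k = 19/3 (k = ⅔ - (-11 - 6)/3 = ⅔ - ⅓*(-17) = ⅔ + 17/3 = 19/3 ≈ 6.3333)
s(z, F) = -6 (s(z, F) = (-2 + 1) - 5 = -1 - 5 = -6)
q(6) + s(16, k)*459 = 9 - 6*459 = 9 - 2754 = -2745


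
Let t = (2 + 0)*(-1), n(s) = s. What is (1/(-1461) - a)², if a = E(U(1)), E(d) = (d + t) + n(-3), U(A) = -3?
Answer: 136585969/2134521 ≈ 63.989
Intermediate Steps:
t = -2 (t = 2*(-1) = -2)
E(d) = -5 + d (E(d) = (d - 2) - 3 = (-2 + d) - 3 = -5 + d)
a = -8 (a = -5 - 3 = -8)
(1/(-1461) - a)² = (1/(-1461) - 1*(-8))² = (-1/1461 + 8)² = (11687/1461)² = 136585969/2134521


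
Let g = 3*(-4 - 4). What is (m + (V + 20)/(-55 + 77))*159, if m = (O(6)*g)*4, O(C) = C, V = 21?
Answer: -2008329/22 ≈ -91288.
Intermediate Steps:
g = -24 (g = 3*(-8) = -24)
m = -576 (m = (6*(-24))*4 = -144*4 = -576)
(m + (V + 20)/(-55 + 77))*159 = (-576 + (21 + 20)/(-55 + 77))*159 = (-576 + 41/22)*159 = -12631/22*159 = -2008329/22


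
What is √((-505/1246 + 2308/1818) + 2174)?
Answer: 5*√12399765826882/377538 ≈ 46.635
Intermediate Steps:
√((-505/1246 + 2308/1818) + 2174) = √((-505*1/1246 + 2308*(1/1818)) + 2174) = √((-505/1246 + 1154/909) + 2174) = √(978839/1132614 + 2174) = √(2463281675/1132614) = 5*√12399765826882/377538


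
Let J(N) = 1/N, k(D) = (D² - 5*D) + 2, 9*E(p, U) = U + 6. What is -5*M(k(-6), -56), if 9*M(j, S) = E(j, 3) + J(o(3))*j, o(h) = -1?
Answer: 335/9 ≈ 37.222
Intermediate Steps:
E(p, U) = ⅔ + U/9 (E(p, U) = (U + 6)/9 = (6 + U)/9 = ⅔ + U/9)
k(D) = 2 + D² - 5*D
M(j, S) = ⅑ - j/9 (M(j, S) = ((⅔ + (⅑)*3) + j/(-1))/9 = ((⅔ + ⅓) - j)/9 = (1 - j)/9 = ⅑ - j/9)
-5*M(k(-6), -56) = -5*(⅑ - (2 + (-6)² - 5*(-6))/9) = -5*(⅑ - (2 + 36 + 30)/9) = -5*(⅑ - ⅑*68) = -5*(⅑ - 68/9) = -5*(-67/9) = 335/9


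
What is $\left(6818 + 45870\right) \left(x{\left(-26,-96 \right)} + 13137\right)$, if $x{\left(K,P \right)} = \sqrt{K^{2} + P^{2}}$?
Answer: $692162256 + 105376 \sqrt{2473} \approx 6.974 \cdot 10^{8}$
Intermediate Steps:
$\left(6818 + 45870\right) \left(x{\left(-26,-96 \right)} + 13137\right) = \left(6818 + 45870\right) \left(\sqrt{\left(-26\right)^{2} + \left(-96\right)^{2}} + 13137\right) = 52688 \left(\sqrt{676 + 9216} + 13137\right) = 52688 \left(\sqrt{9892} + 13137\right) = 52688 \left(2 \sqrt{2473} + 13137\right) = 52688 \left(13137 + 2 \sqrt{2473}\right) = 692162256 + 105376 \sqrt{2473}$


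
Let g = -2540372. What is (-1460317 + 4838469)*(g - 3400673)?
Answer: -20069753048840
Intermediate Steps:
(-1460317 + 4838469)*(g - 3400673) = (-1460317 + 4838469)*(-2540372 - 3400673) = 3378152*(-5941045) = -20069753048840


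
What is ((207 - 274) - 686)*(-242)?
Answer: 182226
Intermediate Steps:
((207 - 274) - 686)*(-242) = (-67 - 686)*(-242) = -753*(-242) = 182226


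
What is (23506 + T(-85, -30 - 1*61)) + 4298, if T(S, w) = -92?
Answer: 27712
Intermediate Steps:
(23506 + T(-85, -30 - 1*61)) + 4298 = (23506 - 92) + 4298 = 23414 + 4298 = 27712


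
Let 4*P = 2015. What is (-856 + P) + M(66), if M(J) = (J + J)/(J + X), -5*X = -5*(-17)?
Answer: -68513/196 ≈ -349.56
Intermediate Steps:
P = 2015/4 (P = (¼)*2015 = 2015/4 ≈ 503.75)
X = -17 (X = -(-1)*(-17) = -⅕*85 = -17)
M(J) = 2*J/(-17 + J) (M(J) = (J + J)/(J - 17) = (2*J)/(-17 + J) = 2*J/(-17 + J))
(-856 + P) + M(66) = (-856 + 2015/4) + 2*66/(-17 + 66) = -1409/4 + 2*66/49 = -1409/4 + 2*66*(1/49) = -1409/4 + 132/49 = -68513/196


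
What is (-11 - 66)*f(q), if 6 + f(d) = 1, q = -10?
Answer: 385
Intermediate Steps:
f(d) = -5 (f(d) = -6 + 1 = -5)
(-11 - 66)*f(q) = (-11 - 66)*(-5) = -77*(-5) = 385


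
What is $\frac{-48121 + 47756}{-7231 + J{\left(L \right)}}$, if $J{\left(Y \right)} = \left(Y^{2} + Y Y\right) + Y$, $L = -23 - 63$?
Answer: $- \frac{73}{1495} \approx -0.048829$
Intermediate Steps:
$L = -86$ ($L = -23 - 63 = -86$)
$J{\left(Y \right)} = Y + 2 Y^{2}$ ($J{\left(Y \right)} = \left(Y^{2} + Y^{2}\right) + Y = 2 Y^{2} + Y = Y + 2 Y^{2}$)
$\frac{-48121 + 47756}{-7231 + J{\left(L \right)}} = \frac{-48121 + 47756}{-7231 - 86 \left(1 + 2 \left(-86\right)\right)} = - \frac{365}{-7231 - 86 \left(1 - 172\right)} = - \frac{365}{-7231 - -14706} = - \frac{365}{-7231 + 14706} = - \frac{365}{7475} = \left(-365\right) \frac{1}{7475} = - \frac{73}{1495}$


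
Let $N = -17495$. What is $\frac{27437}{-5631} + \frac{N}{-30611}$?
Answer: $- \frac{741359662}{172370541} \approx -4.301$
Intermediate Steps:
$\frac{27437}{-5631} + \frac{N}{-30611} = \frac{27437}{-5631} - \frac{17495}{-30611} = 27437 \left(- \frac{1}{5631}\right) - - \frac{17495}{30611} = - \frac{27437}{5631} + \frac{17495}{30611} = - \frac{741359662}{172370541}$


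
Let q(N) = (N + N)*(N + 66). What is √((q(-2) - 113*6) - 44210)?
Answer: 6*I*√1254 ≈ 212.47*I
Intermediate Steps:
q(N) = 2*N*(66 + N) (q(N) = (2*N)*(66 + N) = 2*N*(66 + N))
√((q(-2) - 113*6) - 44210) = √((2*(-2)*(66 - 2) - 113*6) - 44210) = √((2*(-2)*64 - 1*678) - 44210) = √((-256 - 678) - 44210) = √(-934 - 44210) = √(-45144) = 6*I*√1254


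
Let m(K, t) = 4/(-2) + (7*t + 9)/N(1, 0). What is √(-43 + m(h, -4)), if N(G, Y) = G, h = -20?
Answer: 8*I ≈ 8.0*I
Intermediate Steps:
m(K, t) = 7 + 7*t (m(K, t) = 4/(-2) + (7*t + 9)/1 = 4*(-½) + (9 + 7*t)*1 = -2 + (9 + 7*t) = 7 + 7*t)
√(-43 + m(h, -4)) = √(-43 + (7 + 7*(-4))) = √(-43 + (7 - 28)) = √(-43 - 21) = √(-64) = 8*I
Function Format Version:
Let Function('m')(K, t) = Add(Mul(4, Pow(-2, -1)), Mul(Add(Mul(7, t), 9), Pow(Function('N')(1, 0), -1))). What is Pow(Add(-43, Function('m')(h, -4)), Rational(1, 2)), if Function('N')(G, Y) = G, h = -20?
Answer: Mul(8, I) ≈ Mul(8.0000, I)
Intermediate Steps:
Function('m')(K, t) = Add(7, Mul(7, t)) (Function('m')(K, t) = Add(Mul(4, Pow(-2, -1)), Mul(Add(Mul(7, t), 9), Pow(1, -1))) = Add(Mul(4, Rational(-1, 2)), Mul(Add(9, Mul(7, t)), 1)) = Add(-2, Add(9, Mul(7, t))) = Add(7, Mul(7, t)))
Pow(Add(-43, Function('m')(h, -4)), Rational(1, 2)) = Pow(Add(-43, Add(7, Mul(7, -4))), Rational(1, 2)) = Pow(Add(-43, Add(7, -28)), Rational(1, 2)) = Pow(Add(-43, -21), Rational(1, 2)) = Pow(-64, Rational(1, 2)) = Mul(8, I)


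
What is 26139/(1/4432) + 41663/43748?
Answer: 5068120445567/43748 ≈ 1.1585e+8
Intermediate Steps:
26139/(1/4432) + 41663/43748 = 26139/(1/4432) + 41663*(1/43748) = 26139*4432 + 41663/43748 = 115848048 + 41663/43748 = 5068120445567/43748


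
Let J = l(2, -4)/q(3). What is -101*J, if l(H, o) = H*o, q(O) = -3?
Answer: -808/3 ≈ -269.33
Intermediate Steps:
J = 8/3 (J = (2*(-4))/(-3) = -8*(-1/3) = 8/3 ≈ 2.6667)
-101*J = -101*8/3 = -808/3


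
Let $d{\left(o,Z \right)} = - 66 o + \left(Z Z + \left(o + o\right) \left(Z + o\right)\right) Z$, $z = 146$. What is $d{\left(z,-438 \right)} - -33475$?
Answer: $-46658201$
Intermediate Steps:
$d{\left(o,Z \right)} = - 66 o + Z \left(Z^{2} + 2 o \left(Z + o\right)\right)$ ($d{\left(o,Z \right)} = - 66 o + \left(Z^{2} + 2 o \left(Z + o\right)\right) Z = - 66 o + Z \left(Z^{2} + 2 o \left(Z + o\right)\right)$)
$d{\left(z,-438 \right)} - -33475 = \left(\left(-438\right)^{3} - 9636 + 2 \left(-438\right) 146^{2} + 2 \cdot 146 \left(-438\right)^{2}\right) - -33475 = \left(-84027672 - 9636 + 2 \left(-438\right) 21316 + 2 \cdot 146 \cdot 191844\right) + 33475 = \left(-84027672 - 9636 - 18672816 + 56018448\right) + 33475 = -46691676 + 33475 = -46658201$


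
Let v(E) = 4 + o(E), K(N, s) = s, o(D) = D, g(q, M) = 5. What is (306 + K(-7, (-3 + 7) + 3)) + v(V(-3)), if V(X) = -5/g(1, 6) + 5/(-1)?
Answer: 311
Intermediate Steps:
V(X) = -6 (V(X) = -5/5 + 5/(-1) = -5*1/5 + 5*(-1) = -1 - 5 = -6)
v(E) = 4 + E
(306 + K(-7, (-3 + 7) + 3)) + v(V(-3)) = (306 + ((-3 + 7) + 3)) + (4 - 6) = (306 + (4 + 3)) - 2 = (306 + 7) - 2 = 313 - 2 = 311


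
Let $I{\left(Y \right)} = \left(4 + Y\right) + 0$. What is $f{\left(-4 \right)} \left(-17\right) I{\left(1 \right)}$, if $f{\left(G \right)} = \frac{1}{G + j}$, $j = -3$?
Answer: $\frac{85}{7} \approx 12.143$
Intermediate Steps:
$I{\left(Y \right)} = 4 + Y$
$f{\left(G \right)} = \frac{1}{-3 + G}$ ($f{\left(G \right)} = \frac{1}{G - 3} = \frac{1}{-3 + G}$)
$f{\left(-4 \right)} \left(-17\right) I{\left(1 \right)} = \frac{1}{-3 - 4} \left(-17\right) \left(4 + 1\right) = \frac{1}{-7} \left(-17\right) 5 = \left(- \frac{1}{7}\right) \left(-17\right) 5 = \frac{17}{7} \cdot 5 = \frac{85}{7}$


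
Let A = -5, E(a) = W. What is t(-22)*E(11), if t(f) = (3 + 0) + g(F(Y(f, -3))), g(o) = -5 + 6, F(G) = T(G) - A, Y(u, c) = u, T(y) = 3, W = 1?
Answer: 4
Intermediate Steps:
E(a) = 1
F(G) = 8 (F(G) = 3 - 1*(-5) = 3 + 5 = 8)
g(o) = 1
t(f) = 4 (t(f) = (3 + 0) + 1 = 3 + 1 = 4)
t(-22)*E(11) = 4*1 = 4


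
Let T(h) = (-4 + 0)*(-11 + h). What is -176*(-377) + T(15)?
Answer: 66336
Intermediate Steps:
T(h) = 44 - 4*h (T(h) = -4*(-11 + h) = 44 - 4*h)
-176*(-377) + T(15) = -176*(-377) + (44 - 4*15) = 66352 + (44 - 60) = 66352 - 16 = 66336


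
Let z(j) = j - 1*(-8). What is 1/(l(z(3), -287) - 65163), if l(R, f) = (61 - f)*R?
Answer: -1/61335 ≈ -1.6304e-5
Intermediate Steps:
z(j) = 8 + j (z(j) = j + 8 = 8 + j)
l(R, f) = R*(61 - f)
1/(l(z(3), -287) - 65163) = 1/((8 + 3)*(61 - 1*(-287)) - 65163) = 1/(11*(61 + 287) - 65163) = 1/(11*348 - 65163) = 1/(3828 - 65163) = 1/(-61335) = -1/61335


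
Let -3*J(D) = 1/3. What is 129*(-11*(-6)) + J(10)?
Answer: 76625/9 ≈ 8513.9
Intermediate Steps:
J(D) = -⅑ (J(D) = -⅓/3 = -⅓*⅓ = -⅑)
129*(-11*(-6)) + J(10) = 129*(-11*(-6)) - ⅑ = 129*66 - ⅑ = 8514 - ⅑ = 76625/9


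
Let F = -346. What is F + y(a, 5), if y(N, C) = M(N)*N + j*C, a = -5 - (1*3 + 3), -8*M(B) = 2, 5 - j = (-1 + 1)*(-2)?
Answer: -1273/4 ≈ -318.25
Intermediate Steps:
j = 5 (j = 5 - (-1 + 1)*(-2) = 5 - 0*(-2) = 5 - 1*0 = 5 + 0 = 5)
M(B) = -¼ (M(B) = -⅛*2 = -¼)
a = -11 (a = -5 - (3 + 3) = -5 - 1*6 = -5 - 6 = -11)
y(N, C) = 5*C - N/4 (y(N, C) = -N/4 + 5*C = 5*C - N/4)
F + y(a, 5) = -346 + (5*5 - ¼*(-11)) = -346 + (25 + 11/4) = -346 + 111/4 = -1273/4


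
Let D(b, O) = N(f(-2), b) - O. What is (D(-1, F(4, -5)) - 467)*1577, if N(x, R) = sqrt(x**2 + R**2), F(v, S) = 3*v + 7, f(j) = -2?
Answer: -766422 + 1577*sqrt(5) ≈ -7.6290e+5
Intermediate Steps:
F(v, S) = 7 + 3*v
N(x, R) = sqrt(R**2 + x**2)
D(b, O) = sqrt(4 + b**2) - O (D(b, O) = sqrt(b**2 + (-2)**2) - O = sqrt(b**2 + 4) - O = sqrt(4 + b**2) - O)
(D(-1, F(4, -5)) - 467)*1577 = ((sqrt(4 + (-1)**2) - (7 + 3*4)) - 467)*1577 = ((sqrt(4 + 1) - (7 + 12)) - 467)*1577 = ((sqrt(5) - 1*19) - 467)*1577 = ((sqrt(5) - 19) - 467)*1577 = ((-19 + sqrt(5)) - 467)*1577 = (-486 + sqrt(5))*1577 = -766422 + 1577*sqrt(5)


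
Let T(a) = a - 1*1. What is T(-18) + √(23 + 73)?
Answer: -19 + 4*√6 ≈ -9.2020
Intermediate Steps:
T(a) = -1 + a (T(a) = a - 1 = -1 + a)
T(-18) + √(23 + 73) = (-1 - 18) + √(23 + 73) = -19 + √96 = -19 + 4*√6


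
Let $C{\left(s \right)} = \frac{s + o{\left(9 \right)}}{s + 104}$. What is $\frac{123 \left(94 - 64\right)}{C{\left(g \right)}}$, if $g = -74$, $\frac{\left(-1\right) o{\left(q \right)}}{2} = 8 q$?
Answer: $- \frac{55350}{109} \approx -507.8$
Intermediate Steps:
$o{\left(q \right)} = - 16 q$ ($o{\left(q \right)} = - 2 \cdot 8 q = - 16 q$)
$C{\left(s \right)} = \frac{-144 + s}{104 + s}$ ($C{\left(s \right)} = \frac{s - 144}{s + 104} = \frac{s - 144}{104 + s} = \frac{-144 + s}{104 + s}$)
$\frac{123 \left(94 - 64\right)}{C{\left(g \right)}} = \frac{123 \left(94 - 64\right)}{\frac{1}{104 - 74} \left(-144 - 74\right)} = \frac{123 \cdot 30}{\frac{1}{30} \left(-218\right)} = \frac{3690}{\frac{1}{30} \left(-218\right)} = \frac{3690}{- \frac{109}{15}} = 3690 \left(- \frac{15}{109}\right) = - \frac{55350}{109}$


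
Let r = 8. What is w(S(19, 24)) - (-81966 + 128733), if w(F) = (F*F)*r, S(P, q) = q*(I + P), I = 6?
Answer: 2833233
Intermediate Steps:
S(P, q) = q*(6 + P)
w(F) = 8*F**2 (w(F) = (F*F)*8 = F**2*8 = 8*F**2)
w(S(19, 24)) - (-81966 + 128733) = 8*(24*(6 + 19))**2 - (-81966 + 128733) = 8*(24*25)**2 - 1*46767 = 8*600**2 - 46767 = 8*360000 - 46767 = 2880000 - 46767 = 2833233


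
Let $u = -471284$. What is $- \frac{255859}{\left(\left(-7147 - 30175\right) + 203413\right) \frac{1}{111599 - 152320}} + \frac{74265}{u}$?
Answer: $\frac{4910217587873161}{78276030844} \approx 62730.0$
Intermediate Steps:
$- \frac{255859}{\left(\left(-7147 - 30175\right) + 203413\right) \frac{1}{111599 - 152320}} + \frac{74265}{u} = - \frac{255859}{\left(\left(-7147 - 30175\right) + 203413\right) \frac{1}{111599 - 152320}} + \frac{74265}{-471284} = - \frac{255859}{\left(-37322 + 203413\right) \frac{1}{-40721}} + 74265 \left(- \frac{1}{471284}\right) = - \frac{255859}{166091 \left(- \frac{1}{40721}\right)} - \frac{74265}{471284} = - \frac{255859}{- \frac{166091}{40721}} - \frac{74265}{471284} = \left(-255859\right) \left(- \frac{40721}{166091}\right) - \frac{74265}{471284} = \frac{10418834339}{166091} - \frac{74265}{471284} = \frac{4910217587873161}{78276030844}$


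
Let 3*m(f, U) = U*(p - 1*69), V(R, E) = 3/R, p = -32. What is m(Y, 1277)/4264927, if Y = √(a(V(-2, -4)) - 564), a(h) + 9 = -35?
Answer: -1277/126681 ≈ -0.010080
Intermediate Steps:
a(h) = -44 (a(h) = -9 - 35 = -44)
Y = 4*I*√38 (Y = √(-44 - 564) = √(-608) = 4*I*√38 ≈ 24.658*I)
m(f, U) = -101*U/3 (m(f, U) = (U*(-32 - 1*69))/3 = (U*(-32 - 69))/3 = (U*(-101))/3 = (-101*U)/3 = -101*U/3)
m(Y, 1277)/4264927 = -101/3*1277/4264927 = -128977/3*1/4264927 = -1277/126681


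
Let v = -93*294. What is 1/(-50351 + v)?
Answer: -1/77693 ≈ -1.2871e-5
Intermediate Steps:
v = -27342
1/(-50351 + v) = 1/(-50351 - 27342) = 1/(-77693) = -1/77693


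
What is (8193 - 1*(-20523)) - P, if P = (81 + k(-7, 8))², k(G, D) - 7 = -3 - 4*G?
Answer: 15947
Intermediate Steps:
k(G, D) = 4 - 4*G (k(G, D) = 7 + (-3 - 4*G) = 4 - 4*G)
P = 12769 (P = (81 + (4 - 4*(-7)))² = (81 + (4 + 28))² = (81 + 32)² = 113² = 12769)
(8193 - 1*(-20523)) - P = (8193 - 1*(-20523)) - 1*12769 = (8193 + 20523) - 12769 = 28716 - 12769 = 15947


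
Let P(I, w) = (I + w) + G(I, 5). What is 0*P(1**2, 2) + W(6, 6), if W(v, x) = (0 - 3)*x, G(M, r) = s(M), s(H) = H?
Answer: -18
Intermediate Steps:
G(M, r) = M
P(I, w) = w + 2*I (P(I, w) = (I + w) + I = w + 2*I)
W(v, x) = -3*x
0*P(1**2, 2) + W(6, 6) = 0*(2 + 2*1**2) - 3*6 = 0*(2 + 2*1) - 18 = 0*(2 + 2) - 18 = 0*4 - 18 = 0 - 18 = -18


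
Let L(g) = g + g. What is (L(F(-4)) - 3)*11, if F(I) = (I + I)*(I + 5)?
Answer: -209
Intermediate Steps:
F(I) = 2*I*(5 + I) (F(I) = (2*I)*(5 + I) = 2*I*(5 + I))
L(g) = 2*g
(L(F(-4)) - 3)*11 = (2*(2*(-4)*(5 - 4)) - 3)*11 = (2*(2*(-4)*1) - 3)*11 = (2*(-8) - 3)*11 = (-16 - 3)*11 = -19*11 = -209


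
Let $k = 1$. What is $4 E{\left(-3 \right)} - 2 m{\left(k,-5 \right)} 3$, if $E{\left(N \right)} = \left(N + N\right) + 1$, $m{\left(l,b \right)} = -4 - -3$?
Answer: $-120$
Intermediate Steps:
$m{\left(l,b \right)} = -1$ ($m{\left(l,b \right)} = -4 + 3 = -1$)
$E{\left(N \right)} = 1 + 2 N$ ($E{\left(N \right)} = 2 N + 1 = 1 + 2 N$)
$4 E{\left(-3 \right)} - 2 m{\left(k,-5 \right)} 3 = 4 \left(1 + 2 \left(-3\right)\right) \left(-2\right) \left(-1\right) 3 = 4 \left(1 - 6\right) 2 \cdot 3 = 4 \left(-5\right) 6 = \left(-20\right) 6 = -120$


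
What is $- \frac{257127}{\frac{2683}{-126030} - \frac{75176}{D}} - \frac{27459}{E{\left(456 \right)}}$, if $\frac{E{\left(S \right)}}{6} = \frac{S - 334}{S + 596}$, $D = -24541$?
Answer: $- \frac{71160108405003513}{573923854397} \approx -1.2399 \cdot 10^{5}$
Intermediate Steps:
$E{\left(S \right)} = \frac{6 \left(-334 + S\right)}{596 + S}$ ($E{\left(S \right)} = 6 \frac{S - 334}{S + 596} = 6 \frac{-334 + S}{596 + S} = \frac{6 \left(-334 + S\right)}{596 + S}$)
$- \frac{257127}{\frac{2683}{-126030} - \frac{75176}{D}} - \frac{27459}{E{\left(456 \right)}} = - \frac{257127}{\frac{2683}{-126030} - \frac{75176}{-24541}} - \frac{27459}{6 \frac{1}{596 + 456} \left(-334 + 456\right)} = - \frac{257127}{2683 \left(- \frac{1}{126030}\right) - - \frac{75176}{24541}} - \frac{27459}{6 \cdot \frac{1}{1052} \cdot 122} = - \frac{257127}{- \frac{2683}{126030} + \frac{75176}{24541}} - \frac{27459}{6 \cdot \frac{1}{1052} \cdot 122} = - \frac{257127}{\frac{9408587777}{3092902230}} - \frac{27459}{\frac{183}{263}} = \left(-257127\right) \frac{3092902230}{9408587777} - \frac{2407239}{61} = - \frac{795268671693210}{9408587777} - \frac{2407239}{61} = - \frac{71160108405003513}{573923854397}$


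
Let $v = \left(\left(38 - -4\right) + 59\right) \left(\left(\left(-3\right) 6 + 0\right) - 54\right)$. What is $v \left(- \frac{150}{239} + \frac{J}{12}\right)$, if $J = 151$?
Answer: $- \frac{20779134}{239} \approx -86942.0$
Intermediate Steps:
$v = -7272$ ($v = \left(\left(38 + 4\right) + 59\right) \left(\left(-18 + 0\right) - 54\right) = \left(42 + 59\right) \left(-18 - 54\right) = 101 \left(-72\right) = -7272$)
$v \left(- \frac{150}{239} + \frac{J}{12}\right) = - 7272 \left(- \frac{150}{239} + \frac{151}{12}\right) = \left(-7272\right) \frac{34289}{2868} = - \frac{20779134}{239}$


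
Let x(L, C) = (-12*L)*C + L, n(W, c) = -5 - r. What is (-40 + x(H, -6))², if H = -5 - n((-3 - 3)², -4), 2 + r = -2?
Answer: 110224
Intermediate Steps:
r = -4 (r = -2 - 2 = -4)
n(W, c) = -1 (n(W, c) = -5 - 1*(-4) = -5 + 4 = -1)
H = -4 (H = -5 - 1*(-1) = -5 + 1 = -4)
x(L, C) = L - 12*C*L (x(L, C) = -12*C*L + L = L - 12*C*L)
(-40 + x(H, -6))² = (-40 - 4*(1 - 12*(-6)))² = (-40 - 4*(1 + 72))² = (-40 - 4*73)² = (-40 - 292)² = (-332)² = 110224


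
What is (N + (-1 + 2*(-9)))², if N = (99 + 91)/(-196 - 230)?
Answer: 17156164/45369 ≈ 378.15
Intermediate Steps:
N = -95/213 (N = 190/(-426) = 190*(-1/426) = -95/213 ≈ -0.44601)
(N + (-1 + 2*(-9)))² = (-95/213 + (-1 + 2*(-9)))² = (-95/213 + (-1 - 18))² = (-95/213 - 19)² = (-4142/213)² = 17156164/45369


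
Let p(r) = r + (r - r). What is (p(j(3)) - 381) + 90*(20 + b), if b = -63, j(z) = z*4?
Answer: -4239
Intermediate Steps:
j(z) = 4*z
p(r) = r (p(r) = r + 0 = r)
(p(j(3)) - 381) + 90*(20 + b) = (4*3 - 381) + 90*(20 - 63) = (12 - 381) + 90*(-43) = -369 - 3870 = -4239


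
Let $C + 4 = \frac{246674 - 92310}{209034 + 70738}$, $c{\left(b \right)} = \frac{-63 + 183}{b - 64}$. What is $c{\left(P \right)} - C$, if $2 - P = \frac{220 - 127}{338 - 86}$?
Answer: $\frac{558521819}{366431377} \approx 1.5242$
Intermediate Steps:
$P = \frac{137}{84}$ ($P = 2 - \frac{220 - 127}{338 - 86} = 2 - \frac{93}{252} = 2 - 93 \cdot \frac{1}{252} = 2 - \frac{31}{84} = \frac{137}{84} \approx 1.631$)
$c{\left(b \right)} = \frac{120}{-64 + b}$
$C = - \frac{241181}{69943}$ ($C = -4 + \frac{246674 - 92310}{209034 + 70738} = -4 + \frac{154364}{279772} = -4 + 154364 \cdot \frac{1}{279772} = -4 + \frac{38591}{69943} = - \frac{241181}{69943} \approx -3.4482$)
$c{\left(P \right)} - C = \frac{120}{-64 + \frac{137}{84}} - - \frac{241181}{69943} = \frac{120}{- \frac{5239}{84}} + \frac{241181}{69943} = 120 \left(- \frac{84}{5239}\right) + \frac{241181}{69943} = - \frac{10080}{5239} + \frac{241181}{69943} = \frac{558521819}{366431377}$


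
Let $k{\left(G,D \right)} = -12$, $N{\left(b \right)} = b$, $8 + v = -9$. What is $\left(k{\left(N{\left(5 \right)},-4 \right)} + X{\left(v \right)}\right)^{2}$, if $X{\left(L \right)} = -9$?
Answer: $441$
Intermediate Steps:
$v = -17$ ($v = -8 - 9 = -17$)
$\left(k{\left(N{\left(5 \right)},-4 \right)} + X{\left(v \right)}\right)^{2} = \left(-12 - 9\right)^{2} = \left(-21\right)^{2} = 441$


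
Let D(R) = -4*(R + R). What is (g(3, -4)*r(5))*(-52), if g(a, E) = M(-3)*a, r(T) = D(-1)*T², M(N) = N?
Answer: 93600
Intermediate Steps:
D(R) = -8*R
r(T) = 8*T² (r(T) = (-8*(-1))*T² = 8*T²)
g(a, E) = -3*a
(g(3, -4)*r(5))*(-52) = ((-3*3)*(8*5²))*(-52) = -72*25*(-52) = -9*200*(-52) = -1800*(-52) = 93600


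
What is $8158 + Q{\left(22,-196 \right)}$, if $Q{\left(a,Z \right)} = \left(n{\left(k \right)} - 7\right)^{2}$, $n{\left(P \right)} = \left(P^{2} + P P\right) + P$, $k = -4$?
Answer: $8599$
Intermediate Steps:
$n{\left(P \right)} = P + 2 P^{2}$ ($n{\left(P \right)} = \left(P^{2} + P^{2}\right) + P = 2 P^{2} + P = P + 2 P^{2}$)
$Q{\left(a,Z \right)} = 441$ ($Q{\left(a,Z \right)} = \left(- 4 \left(1 + 2 \left(-4\right)\right) - 7\right)^{2} = \left(- 4 \left(1 - 8\right) - 7\right)^{2} = \left(\left(-4\right) \left(-7\right) - 7\right)^{2} = \left(28 - 7\right)^{2} = 21^{2} = 441$)
$8158 + Q{\left(22,-196 \right)} = 8158 + 441 = 8599$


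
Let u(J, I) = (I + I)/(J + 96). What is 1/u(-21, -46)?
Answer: -75/92 ≈ -0.81522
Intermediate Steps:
u(J, I) = 2*I/(96 + J) (u(J, I) = (2*I)/(96 + J) = 2*I/(96 + J))
1/u(-21, -46) = 1/(2*(-46)/(96 - 21)) = 1/(2*(-46)/75) = 1/(2*(-46)*(1/75)) = 1/(-92/75) = -75/92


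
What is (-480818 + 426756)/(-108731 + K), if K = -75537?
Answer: 27031/92134 ≈ 0.29339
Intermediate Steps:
(-480818 + 426756)/(-108731 + K) = (-480818 + 426756)/(-108731 - 75537) = -54062/(-184268) = -54062*(-1/184268) = 27031/92134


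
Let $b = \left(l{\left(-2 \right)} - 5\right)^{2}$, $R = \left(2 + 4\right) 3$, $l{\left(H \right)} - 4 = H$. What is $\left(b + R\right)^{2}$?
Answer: $729$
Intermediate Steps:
$l{\left(H \right)} = 4 + H$
$R = 18$ ($R = 6 \cdot 3 = 18$)
$b = 9$ ($b = \left(\left(4 - 2\right) - 5\right)^{2} = \left(2 - 5\right)^{2} = \left(-3\right)^{2} = 9$)
$\left(b + R\right)^{2} = \left(9 + 18\right)^{2} = 27^{2} = 729$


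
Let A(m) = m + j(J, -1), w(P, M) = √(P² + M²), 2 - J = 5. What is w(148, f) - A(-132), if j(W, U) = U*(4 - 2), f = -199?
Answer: 134 + √61505 ≈ 382.00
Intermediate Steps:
J = -3 (J = 2 - 1*5 = 2 - 5 = -3)
j(W, U) = 2*U (j(W, U) = U*2 = 2*U)
w(P, M) = √(M² + P²)
A(m) = -2 + m (A(m) = m + 2*(-1) = m - 2 = -2 + m)
w(148, f) - A(-132) = √((-199)² + 148²) - (-2 - 132) = √(39601 + 21904) - 1*(-134) = √61505 + 134 = 134 + √61505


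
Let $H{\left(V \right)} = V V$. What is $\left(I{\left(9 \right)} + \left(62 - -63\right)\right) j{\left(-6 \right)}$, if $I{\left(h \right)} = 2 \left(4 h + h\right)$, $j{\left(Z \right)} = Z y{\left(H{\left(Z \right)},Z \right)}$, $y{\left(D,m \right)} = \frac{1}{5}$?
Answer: $-258$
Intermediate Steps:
$H{\left(V \right)} = V^{2}$
$y{\left(D,m \right)} = \frac{1}{5}$
$j{\left(Z \right)} = \frac{Z}{5}$ ($j{\left(Z \right)} = Z \frac{1}{5} = \frac{Z}{5}$)
$I{\left(h \right)} = 10 h$ ($I{\left(h \right)} = 2 \cdot 5 h = 10 h$)
$\left(I{\left(9 \right)} + \left(62 - -63\right)\right) j{\left(-6 \right)} = \left(10 \cdot 9 + \left(62 - -63\right)\right) \frac{1}{5} \left(-6\right) = \left(90 + \left(62 + 63\right)\right) \left(- \frac{6}{5}\right) = \left(90 + 125\right) \left(- \frac{6}{5}\right) = 215 \left(- \frac{6}{5}\right) = -258$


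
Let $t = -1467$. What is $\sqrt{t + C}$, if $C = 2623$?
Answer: $34$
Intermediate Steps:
$\sqrt{t + C} = \sqrt{-1467 + 2623} = \sqrt{1156} = 34$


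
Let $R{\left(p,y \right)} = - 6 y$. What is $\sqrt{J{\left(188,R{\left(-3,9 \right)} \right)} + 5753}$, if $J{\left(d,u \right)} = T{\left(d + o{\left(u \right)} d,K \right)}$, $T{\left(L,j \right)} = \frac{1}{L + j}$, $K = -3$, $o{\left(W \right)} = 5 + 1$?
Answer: $\frac{\sqrt{9917994970}}{1313} \approx 75.849$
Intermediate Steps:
$o{\left(W \right)} = 6$
$J{\left(d,u \right)} = \frac{1}{-3 + 7 d}$ ($J{\left(d,u \right)} = \frac{1}{\left(d + 6 d\right) - 3} = \frac{1}{7 d - 3} = \frac{1}{-3 + 7 d}$)
$\sqrt{J{\left(188,R{\left(-3,9 \right)} \right)} + 5753} = \sqrt{\frac{1}{-3 + 7 \cdot 188} + 5753} = \sqrt{\frac{1}{-3 + 1316} + 5753} = \sqrt{\frac{1}{1313} + 5753} = \sqrt{\frac{7553690}{1313}} = \frac{\sqrt{9917994970}}{1313}$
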